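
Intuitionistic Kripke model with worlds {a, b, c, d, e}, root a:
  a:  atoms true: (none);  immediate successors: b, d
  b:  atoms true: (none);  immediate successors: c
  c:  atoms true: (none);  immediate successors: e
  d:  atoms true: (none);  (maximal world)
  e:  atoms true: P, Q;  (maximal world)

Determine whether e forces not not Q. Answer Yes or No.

e forces not not Q: no world accessible from e forces not Q.

Yes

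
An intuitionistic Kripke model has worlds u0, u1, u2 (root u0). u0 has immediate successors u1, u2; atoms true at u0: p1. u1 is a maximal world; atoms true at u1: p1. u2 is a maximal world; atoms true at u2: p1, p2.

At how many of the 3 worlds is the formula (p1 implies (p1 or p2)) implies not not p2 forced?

u0: does not force it — u0 does not force (p1 implies (p1 or p2)) implies not not p2: already at u0 itself, u0 forces p1 implies (p1 or p2) but u0 does not force not not p2.
u1: does not force it.
u2: forces it.
Worlds forcing the formula: {u2}.

1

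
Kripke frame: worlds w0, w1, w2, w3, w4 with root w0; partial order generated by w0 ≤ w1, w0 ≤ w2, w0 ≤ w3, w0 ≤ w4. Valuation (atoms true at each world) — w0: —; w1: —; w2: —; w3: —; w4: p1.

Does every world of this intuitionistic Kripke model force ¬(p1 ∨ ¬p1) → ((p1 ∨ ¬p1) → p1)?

w0 ⊩ ¬(p1 ∨ ¬p1) → ((p1 ∨ ¬p1) → p1) vacuously: no world accessible from w0 forces the antecedent ¬(p1 ∨ ¬p1).
Since the root w0 forces ¬(p1 ∨ ¬p1) → ((p1 ∨ ¬p1) → p1) and forcing is persistent (monotone upward), every world forces it.

Yes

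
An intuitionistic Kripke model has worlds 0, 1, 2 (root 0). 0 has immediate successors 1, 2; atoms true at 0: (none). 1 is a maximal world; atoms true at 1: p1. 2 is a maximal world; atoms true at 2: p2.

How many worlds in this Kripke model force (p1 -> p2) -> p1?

1

0: does not force it — 0 ||-/- (p1 -> p2) -> p1: at the accessible world 2, 2 ||- p1 -> p2 but 2 ||-/- p1.
1: forces it.
2: does not force it.
Worlds forcing the formula: {1}.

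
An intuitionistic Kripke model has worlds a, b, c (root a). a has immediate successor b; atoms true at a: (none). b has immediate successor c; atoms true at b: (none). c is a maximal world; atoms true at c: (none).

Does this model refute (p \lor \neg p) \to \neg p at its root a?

No

a \Vdash (p \lor \neg p) \to \neg p: every world accessible from a that forces p \lor \neg p (namely a, b, c) also forces \neg p.
So the root a forces (p \lor \neg p) \to \neg p; the model is not a countermodel.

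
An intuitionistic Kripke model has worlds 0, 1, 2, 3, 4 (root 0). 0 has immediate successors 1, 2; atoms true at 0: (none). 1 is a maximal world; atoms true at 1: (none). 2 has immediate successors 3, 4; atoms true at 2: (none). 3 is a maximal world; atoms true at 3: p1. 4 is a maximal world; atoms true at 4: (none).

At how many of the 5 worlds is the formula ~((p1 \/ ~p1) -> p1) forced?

2

0: does not force it — 0 ||-/- ~((p1 \/ ~p1) -> p1) since 3 is accessible from 0 and 3 ||- (p1 \/ ~p1) -> p1.
1: forces it.
2: does not force it — 2 ||-/- ~((p1 \/ ~p1) -> p1) since 3 is accessible from 2 and 3 ||- (p1 \/ ~p1) -> p1.
3: does not force it.
4: forces it.
Worlds forcing the formula: {1, 4}.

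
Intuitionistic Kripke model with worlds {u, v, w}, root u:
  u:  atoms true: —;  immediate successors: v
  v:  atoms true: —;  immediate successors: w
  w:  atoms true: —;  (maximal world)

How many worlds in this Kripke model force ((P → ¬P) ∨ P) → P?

u: does not force it — u ⊮ ((P → ¬P) ∨ P) → P: already at u itself, u ⊩ (P → ¬P) ∨ P but u ⊮ P.
v: does not force it — v ⊮ ((P → ¬P) ∨ P) → P: already at v itself, v ⊩ (P → ¬P) ∨ P but v ⊮ P.
w: does not force it.
Worlds forcing the formula: { }.

0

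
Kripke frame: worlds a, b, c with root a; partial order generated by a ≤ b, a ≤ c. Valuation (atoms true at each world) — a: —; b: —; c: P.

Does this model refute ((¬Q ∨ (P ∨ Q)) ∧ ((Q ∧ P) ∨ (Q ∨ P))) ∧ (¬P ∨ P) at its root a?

Yes

a ⊮ ((¬Q ∨ (P ∨ Q)) ∧ ((Q ∧ P) ∨ (Q ∨ P))) ∧ (¬P ∨ P) since a fails (¬Q ∨ (P ∨ Q)) ∧ ((Q ∧ P) ∨ (Q ∨ P)).
So the root a does not force ((¬Q ∨ (P ∨ Q)) ∧ ((Q ∧ P) ∨ (Q ∨ P))) ∧ (¬P ∨ P); the model is a countermodel.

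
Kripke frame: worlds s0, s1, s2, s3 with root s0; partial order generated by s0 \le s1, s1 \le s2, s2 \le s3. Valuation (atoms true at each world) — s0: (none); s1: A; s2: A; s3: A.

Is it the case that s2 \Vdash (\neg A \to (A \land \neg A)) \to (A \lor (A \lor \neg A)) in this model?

Yes

s2 \Vdash (\neg A \to (A \land \neg A)) \to (A \lor (A \lor \neg A)): every world accessible from s2 that forces \neg A \to (A \land \neg A) (namely s2, s3) also forces A \lor (A \lor \neg A).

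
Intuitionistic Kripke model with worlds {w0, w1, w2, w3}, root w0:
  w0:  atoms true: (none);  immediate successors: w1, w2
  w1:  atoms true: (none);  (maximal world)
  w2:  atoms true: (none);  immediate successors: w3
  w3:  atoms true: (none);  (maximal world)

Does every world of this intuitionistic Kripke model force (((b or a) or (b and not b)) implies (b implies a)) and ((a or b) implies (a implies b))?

Yes

w0 forces (((b or a) or (b and not b)) implies (b implies a)) and ((a or b) implies (a implies b)) since w0 forces both conjuncts.
Since the root w0 forces (((b or a) or (b and not b)) implies (b implies a)) and ((a or b) implies (a implies b)) and forcing is persistent (monotone upward), every world forces it.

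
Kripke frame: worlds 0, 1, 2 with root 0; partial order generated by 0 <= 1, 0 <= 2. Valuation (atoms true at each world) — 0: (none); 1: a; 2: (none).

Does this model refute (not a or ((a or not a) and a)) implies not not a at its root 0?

0 does not force (not a or ((a or not a) and a)) implies not not a: at the accessible world 2, 2 forces not a or ((a or not a) and a) but 2 does not force not not a.
2 does not force not not a since 2 is accessible from 2 and 2 forces not a.
2 forces not a: no world accessible from 2 forces a.
So the root 0 does not force (not a or ((a or not a) and a)) implies not not a; the model is a countermodel.

Yes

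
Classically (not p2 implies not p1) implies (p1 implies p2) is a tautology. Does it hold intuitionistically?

This is the converse of contraposition, which is not intuitionistically valid.
A Kripke countermodel: worlds s0, s1; order generated by s0 <= s1; atoms true at each world — s0:{p1}; s1:{p1,p2}.
s0 does not force (not p2 implies not p1) implies (p1 implies p2): already at s0 itself, s0 forces not p2 implies not p1 but s0 does not force p1 implies p2.
s0 does not force p1 implies p2: already at s0 itself, s0 forces p1 but s0 does not force p2.
s0 lacks atom p2, so s0 does not force p2.
So the root s0 does not force the formula.

No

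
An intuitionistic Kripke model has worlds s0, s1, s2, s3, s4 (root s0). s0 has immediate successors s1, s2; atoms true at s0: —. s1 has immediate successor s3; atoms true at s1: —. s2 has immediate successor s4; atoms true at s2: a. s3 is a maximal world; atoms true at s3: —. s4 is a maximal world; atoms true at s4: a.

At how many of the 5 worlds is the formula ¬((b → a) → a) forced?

2

s0: does not force it — s0 ⊮ ¬((b → a) → a) since s2 is accessible from s0 and s2 ⊩ (b → a) → a.
s1: forces it.
s2: does not force it — s2 ⊮ ¬((b → a) → a) since s2 is accessible from s2 and s2 ⊩ (b → a) → a.
s3: forces it.
s4: does not force it.
Worlds forcing the formula: {s1, s3}.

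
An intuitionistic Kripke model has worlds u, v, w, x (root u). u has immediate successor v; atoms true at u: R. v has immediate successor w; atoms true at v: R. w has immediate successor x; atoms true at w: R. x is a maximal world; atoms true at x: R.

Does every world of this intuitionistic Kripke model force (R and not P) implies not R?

No

Not every world: u does not force (R and not P) implies not R.
u does not force (R and not P) implies not R: already at u itself, u forces R and not P but u does not force not R.
u does not force not R since u is accessible from u and u forces R.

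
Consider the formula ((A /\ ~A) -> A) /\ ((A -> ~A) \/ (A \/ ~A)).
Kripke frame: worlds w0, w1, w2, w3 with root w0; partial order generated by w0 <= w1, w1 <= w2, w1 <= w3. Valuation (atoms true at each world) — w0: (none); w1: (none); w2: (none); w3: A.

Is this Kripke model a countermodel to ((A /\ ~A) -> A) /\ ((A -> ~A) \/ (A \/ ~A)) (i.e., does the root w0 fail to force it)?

w0 ||-/- ((A /\ ~A) -> A) /\ ((A -> ~A) \/ (A \/ ~A)) since w0 fails (A -> ~A) \/ (A \/ ~A).
So the root w0 does not force ((A /\ ~A) -> A) /\ ((A -> ~A) \/ (A \/ ~A)); the model is a countermodel.

Yes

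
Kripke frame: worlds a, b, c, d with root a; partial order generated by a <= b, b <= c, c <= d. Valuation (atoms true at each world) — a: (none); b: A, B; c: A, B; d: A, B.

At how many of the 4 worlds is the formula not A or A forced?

3

a: does not force it — a does not force not A or A: neither disjunct is forced at a.
b: forces it.
c: forces it.
d: forces it.
Worlds forcing the formula: {b, c, d}.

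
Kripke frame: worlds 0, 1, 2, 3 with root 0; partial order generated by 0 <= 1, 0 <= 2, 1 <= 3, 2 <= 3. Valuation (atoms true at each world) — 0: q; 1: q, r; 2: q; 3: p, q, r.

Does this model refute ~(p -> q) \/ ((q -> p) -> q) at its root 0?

No

0 ||- ~(p -> q) \/ ((q -> p) -> q) via the disjunct (q -> p) -> q.
So the root 0 forces ~(p -> q) \/ ((q -> p) -> q); the model is not a countermodel.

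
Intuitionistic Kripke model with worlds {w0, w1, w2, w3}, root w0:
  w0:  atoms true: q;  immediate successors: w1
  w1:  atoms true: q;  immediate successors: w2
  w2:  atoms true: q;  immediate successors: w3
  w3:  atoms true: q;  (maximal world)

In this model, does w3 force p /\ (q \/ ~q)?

w3 ||-/- p /\ (q \/ ~q) since w3 fails p.

No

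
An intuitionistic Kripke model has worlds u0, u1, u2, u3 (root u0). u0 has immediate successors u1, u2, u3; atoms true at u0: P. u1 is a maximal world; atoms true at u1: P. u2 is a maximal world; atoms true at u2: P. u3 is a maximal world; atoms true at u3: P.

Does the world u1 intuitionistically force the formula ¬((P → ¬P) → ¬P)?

u1 ⊮ ¬((P → ¬P) → ¬P) since u1 is accessible from u1 and u1 ⊩ (P → ¬P) → ¬P.
u1 ⊩ (P → ¬P) → ¬P vacuously: no world accessible from u1 forces the antecedent P → ¬P.

No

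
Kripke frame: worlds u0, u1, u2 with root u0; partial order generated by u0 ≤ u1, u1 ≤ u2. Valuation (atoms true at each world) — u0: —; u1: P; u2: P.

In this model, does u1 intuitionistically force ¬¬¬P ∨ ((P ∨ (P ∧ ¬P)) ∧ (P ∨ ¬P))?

Yes

u1 ⊩ ¬¬¬P ∨ ((P ∨ (P ∧ ¬P)) ∧ (P ∨ ¬P)) via the disjunct (P ∨ (P ∧ ¬P)) ∧ (P ∨ ¬P).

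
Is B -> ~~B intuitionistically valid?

Yes

This is double-negation introduction, which is intuitionistically derivable.
If a world forces B then every accessible world forces B (persistence), so none forces ~B; hence ~~B.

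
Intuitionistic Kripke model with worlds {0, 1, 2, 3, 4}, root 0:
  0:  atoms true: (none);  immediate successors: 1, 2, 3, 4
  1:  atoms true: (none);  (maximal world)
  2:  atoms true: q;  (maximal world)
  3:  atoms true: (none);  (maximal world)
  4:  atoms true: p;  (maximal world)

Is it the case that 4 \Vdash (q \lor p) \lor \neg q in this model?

Yes

4 \Vdash (q \lor p) \lor \neg q via the disjunct q \lor p.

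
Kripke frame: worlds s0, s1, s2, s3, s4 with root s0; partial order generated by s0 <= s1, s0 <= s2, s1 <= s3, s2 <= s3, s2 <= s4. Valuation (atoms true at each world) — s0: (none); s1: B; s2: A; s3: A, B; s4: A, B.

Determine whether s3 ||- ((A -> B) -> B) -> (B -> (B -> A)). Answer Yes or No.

Yes

s3 ||- ((A -> B) -> B) -> (B -> (B -> A)): every world accessible from s3 that forces (A -> B) -> B (namely s3) also forces B -> (B -> A).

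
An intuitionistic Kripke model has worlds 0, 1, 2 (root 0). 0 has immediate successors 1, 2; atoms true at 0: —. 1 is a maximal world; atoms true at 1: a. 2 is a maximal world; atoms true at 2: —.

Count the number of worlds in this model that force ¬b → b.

0

0: does not force it — 0 ⊮ ¬b → b: already at 0 itself, 0 ⊩ ¬b but 0 ⊮ b.
1: does not force it — 1 ⊮ ¬b → b: already at 1 itself, 1 ⊩ ¬b but 1 ⊮ b.
2: does not force it.
Worlds forcing the formula: { }.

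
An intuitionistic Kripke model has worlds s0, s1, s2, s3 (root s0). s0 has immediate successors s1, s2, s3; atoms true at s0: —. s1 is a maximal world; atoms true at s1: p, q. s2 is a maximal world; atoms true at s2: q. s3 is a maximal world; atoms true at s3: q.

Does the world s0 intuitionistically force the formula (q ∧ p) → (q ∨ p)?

Yes

s0 ⊩ (q ∧ p) → (q ∨ p): every world accessible from s0 that forces q ∧ p (namely s1) also forces q ∨ p.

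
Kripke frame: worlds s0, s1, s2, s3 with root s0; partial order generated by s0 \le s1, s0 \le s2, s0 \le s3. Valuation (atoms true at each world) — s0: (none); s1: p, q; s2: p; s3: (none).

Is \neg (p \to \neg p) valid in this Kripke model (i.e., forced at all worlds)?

No

Not every world: s0 \nVdash \neg (p \to \neg p).
s0 \nVdash \neg (p \to \neg p) since s3 is accessible from s0 and s3 \Vdash p \to \neg p.
s3 \Vdash p \to \neg p vacuously: no world accessible from s3 forces the antecedent p.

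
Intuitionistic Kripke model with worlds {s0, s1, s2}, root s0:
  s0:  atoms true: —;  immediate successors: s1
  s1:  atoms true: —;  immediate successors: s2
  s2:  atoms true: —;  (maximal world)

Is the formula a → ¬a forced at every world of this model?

s0 ⊩ a → ¬a vacuously: no world accessible from s0 forces the antecedent a.
Since the root s0 forces a → ¬a and forcing is persistent (monotone upward), every world forces it.

Yes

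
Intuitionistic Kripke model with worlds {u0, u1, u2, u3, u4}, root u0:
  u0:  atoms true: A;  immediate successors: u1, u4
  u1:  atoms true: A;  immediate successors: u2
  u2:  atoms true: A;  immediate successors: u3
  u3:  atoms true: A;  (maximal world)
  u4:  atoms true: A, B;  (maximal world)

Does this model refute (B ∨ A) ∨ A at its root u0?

u0 ⊩ (B ∨ A) ∨ A via the disjunct B ∨ A.
So the root u0 forces (B ∨ A) ∨ A; the model is not a countermodel.

No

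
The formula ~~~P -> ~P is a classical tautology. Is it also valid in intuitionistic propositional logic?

This is triple-negation reduction, which is intuitionistically derivable.
Assume ~~~P and suppose P. Then ~~P (double-negation introduction), contradicting ~~~P. So ~P.

Yes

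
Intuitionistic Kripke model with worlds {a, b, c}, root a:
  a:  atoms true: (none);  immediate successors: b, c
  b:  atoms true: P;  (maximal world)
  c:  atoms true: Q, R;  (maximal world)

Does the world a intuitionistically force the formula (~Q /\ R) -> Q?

a ||- (~Q /\ R) -> Q vacuously: no world accessible from a forces the antecedent ~Q /\ R.

Yes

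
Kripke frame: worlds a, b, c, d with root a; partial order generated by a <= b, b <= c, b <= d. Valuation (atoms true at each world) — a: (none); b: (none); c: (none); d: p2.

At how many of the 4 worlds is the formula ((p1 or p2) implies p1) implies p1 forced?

1

a: does not force it — a does not force ((p1 or p2) implies p1) implies p1: at the accessible world c, c forces (p1 or p2) implies p1 but c does not force p1.
b: does not force it — b does not force ((p1 or p2) implies p1) implies p1: at the accessible world c, c forces (p1 or p2) implies p1 but c does not force p1.
c: does not force it — c does not force ((p1 or p2) implies p1) implies p1: already at c itself, c forces (p1 or p2) implies p1 but c does not force p1.
d: forces it.
Worlds forcing the formula: {d}.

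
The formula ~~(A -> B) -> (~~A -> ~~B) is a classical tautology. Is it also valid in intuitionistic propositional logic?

Yes

This is the distribution of double negation over implication, which is intuitionistically derivable.
Assume ~~(A -> B) and ~~A; suppose ~B. Then A -> B would give ~A (by contraposition), contradicting ~~A; so ~(A -> B), contradicting ~~(A -> B). Hence ~~B.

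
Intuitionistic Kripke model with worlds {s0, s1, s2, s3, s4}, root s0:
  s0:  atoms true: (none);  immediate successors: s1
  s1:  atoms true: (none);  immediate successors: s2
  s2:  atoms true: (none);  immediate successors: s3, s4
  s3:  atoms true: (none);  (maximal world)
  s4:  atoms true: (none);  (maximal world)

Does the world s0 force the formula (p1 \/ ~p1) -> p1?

No

s0 ||-/- (p1 \/ ~p1) -> p1: already at s0 itself, s0 ||- p1 \/ ~p1 but s0 ||-/- p1.
s0 lacks atom p1, so s0 ||-/- p1.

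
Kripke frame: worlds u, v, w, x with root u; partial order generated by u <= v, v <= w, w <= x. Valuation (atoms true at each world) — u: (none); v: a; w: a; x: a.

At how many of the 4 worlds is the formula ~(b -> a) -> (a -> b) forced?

4

u: forces it.
v: forces it.
w: forces it.
x: forces it.
Worlds forcing the formula: {u, v, w, x}.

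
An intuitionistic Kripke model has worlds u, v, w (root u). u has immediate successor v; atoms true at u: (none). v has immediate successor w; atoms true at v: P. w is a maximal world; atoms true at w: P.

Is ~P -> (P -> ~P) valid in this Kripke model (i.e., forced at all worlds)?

u ||- ~P -> (P -> ~P) vacuously: no world accessible from u forces the antecedent ~P.
Since the root u forces ~P -> (P -> ~P) and forcing is persistent (monotone upward), every world forces it.

Yes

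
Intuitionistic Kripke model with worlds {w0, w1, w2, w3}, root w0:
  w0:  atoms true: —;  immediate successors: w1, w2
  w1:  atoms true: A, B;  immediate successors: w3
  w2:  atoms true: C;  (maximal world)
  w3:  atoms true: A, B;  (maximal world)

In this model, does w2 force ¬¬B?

No

w2 ⊮ ¬¬B since w2 is accessible from w2 and w2 ⊩ ¬B.
w2 ⊩ ¬B: no world accessible from w2 forces B.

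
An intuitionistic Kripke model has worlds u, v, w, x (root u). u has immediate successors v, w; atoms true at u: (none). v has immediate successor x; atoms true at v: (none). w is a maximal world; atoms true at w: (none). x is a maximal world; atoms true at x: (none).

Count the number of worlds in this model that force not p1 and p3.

0

u: does not force it — u does not force not p1 and p3 since u fails p3.
v: does not force it — v does not force not p1 and p3 since v fails p3.
w: does not force it.
x: does not force it.
Worlds forcing the formula: { }.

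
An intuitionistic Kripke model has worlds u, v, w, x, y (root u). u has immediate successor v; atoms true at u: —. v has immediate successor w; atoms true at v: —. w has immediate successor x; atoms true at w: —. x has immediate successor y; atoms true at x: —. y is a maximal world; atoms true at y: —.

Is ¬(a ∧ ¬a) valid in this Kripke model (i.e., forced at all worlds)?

u ⊩ ¬(a ∧ ¬a): no world accessible from u forces a ∧ ¬a.
Since the root u forces ¬(a ∧ ¬a) and forcing is persistent (monotone upward), every world forces it.

Yes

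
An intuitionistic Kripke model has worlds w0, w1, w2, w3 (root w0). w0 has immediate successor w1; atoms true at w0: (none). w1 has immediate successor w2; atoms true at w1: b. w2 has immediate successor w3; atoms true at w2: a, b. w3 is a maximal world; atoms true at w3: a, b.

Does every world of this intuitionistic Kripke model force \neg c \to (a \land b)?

No

Not every world: w0 \nVdash \neg c \to (a \land b).
w0 \nVdash \neg c \to (a \land b): already at w0 itself, w0 \Vdash \neg c but w0 \nVdash a \land b.
w0 \nVdash a \land b since w0 fails a.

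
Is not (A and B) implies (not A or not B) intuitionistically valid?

This is the constructively invalid direction of De Morgan's law for conjunction, which is not intuitionistically valid.
A Kripke countermodel: worlds u, v, w; order generated by u <= v, u <= w; atoms true at each world — u:{}; v:{A}; w:{B}.
u does not force not (A and B) implies (not A or not B): already at u itself, u forces not (A and B) but u does not force not A or not B.
u does not force not A or not B: neither disjunct is forced at u.
u does not force not A since v is accessible from u and v forces A.
So the root u does not force the formula.

No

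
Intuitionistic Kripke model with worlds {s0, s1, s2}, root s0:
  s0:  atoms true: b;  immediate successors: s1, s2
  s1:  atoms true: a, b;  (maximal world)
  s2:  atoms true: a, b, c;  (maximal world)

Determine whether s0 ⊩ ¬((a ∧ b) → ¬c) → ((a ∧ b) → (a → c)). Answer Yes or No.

s0 ⊩ ¬((a ∧ b) → ¬c) → ((a ∧ b) → (a → c)): every world accessible from s0 that forces ¬((a ∧ b) → ¬c) (namely s2) also forces (a ∧ b) → (a → c).

Yes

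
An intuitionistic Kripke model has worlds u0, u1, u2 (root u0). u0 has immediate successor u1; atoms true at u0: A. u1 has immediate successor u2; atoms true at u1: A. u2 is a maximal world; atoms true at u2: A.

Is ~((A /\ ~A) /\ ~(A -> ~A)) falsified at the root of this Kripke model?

No

u0 ||- ~((A /\ ~A) /\ ~(A -> ~A)): no world accessible from u0 forces (A /\ ~A) /\ ~(A -> ~A).
So the root u0 forces ~((A /\ ~A) /\ ~(A -> ~A)); the model is not a countermodel.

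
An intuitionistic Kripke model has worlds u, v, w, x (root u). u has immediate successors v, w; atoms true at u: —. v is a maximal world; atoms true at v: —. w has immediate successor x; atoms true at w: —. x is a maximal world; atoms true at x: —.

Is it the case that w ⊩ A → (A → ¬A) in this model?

Yes

w ⊩ A → (A → ¬A) vacuously: no world accessible from w forces the antecedent A.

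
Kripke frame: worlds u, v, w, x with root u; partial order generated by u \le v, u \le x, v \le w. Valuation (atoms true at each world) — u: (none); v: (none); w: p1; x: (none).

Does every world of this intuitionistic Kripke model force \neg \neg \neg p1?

No

Not every world: u \nVdash \neg \neg \neg p1.
u \nVdash \neg \neg \neg p1 since v is accessible from u and v \Vdash \neg \neg p1.
v \Vdash \neg \neg p1: no world accessible from v forces \neg p1.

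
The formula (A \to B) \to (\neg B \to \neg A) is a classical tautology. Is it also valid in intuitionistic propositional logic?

This is the forward direction of contraposition, which is intuitionistically derivable.
Assume A \to B and \neg B. If A held then B would follow, contradicting \neg B; so \neg A.

Yes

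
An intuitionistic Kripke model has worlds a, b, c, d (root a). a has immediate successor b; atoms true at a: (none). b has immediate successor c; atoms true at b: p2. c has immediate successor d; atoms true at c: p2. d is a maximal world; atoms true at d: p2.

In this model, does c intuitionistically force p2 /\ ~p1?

Yes

c ||- p2 /\ ~p1 since c forces both conjuncts.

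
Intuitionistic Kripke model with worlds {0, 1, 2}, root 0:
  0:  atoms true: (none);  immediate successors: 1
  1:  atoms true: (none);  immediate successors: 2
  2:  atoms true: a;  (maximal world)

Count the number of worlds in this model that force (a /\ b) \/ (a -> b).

0: does not force it — 0 ||-/- (a /\ b) \/ (a -> b): neither disjunct is forced at 0.
1: does not force it — 1 ||-/- (a /\ b) \/ (a -> b): neither disjunct is forced at 1.
2: does not force it — 2 ||-/- (a /\ b) \/ (a -> b): neither disjunct is forced at 2.
Worlds forcing the formula: { }.

0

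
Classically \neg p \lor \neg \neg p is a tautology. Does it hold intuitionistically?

This is the weak law of excluded middle, which is not intuitionistically valid.
A Kripke countermodel: worlds a, b, c; order generated by a \le b, a \le c; atoms true at each world — a:{}; b:{p}; c:{}.
a \nVdash \neg p \lor \neg \neg p: neither disjunct is forced at a.
a \nVdash \neg p since b is accessible from a and b \Vdash p.
So the root a does not force the formula.

No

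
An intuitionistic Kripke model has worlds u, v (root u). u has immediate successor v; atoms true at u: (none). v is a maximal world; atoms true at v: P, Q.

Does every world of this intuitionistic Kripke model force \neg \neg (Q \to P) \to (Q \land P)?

Not every world: u \nVdash \neg \neg (Q \to P) \to (Q \land P).
u \nVdash \neg \neg (Q \to P) \to (Q \land P): already at u itself, u \Vdash \neg \neg (Q \to P) but u \nVdash Q \land P.
u \nVdash Q \land P since u fails Q.

No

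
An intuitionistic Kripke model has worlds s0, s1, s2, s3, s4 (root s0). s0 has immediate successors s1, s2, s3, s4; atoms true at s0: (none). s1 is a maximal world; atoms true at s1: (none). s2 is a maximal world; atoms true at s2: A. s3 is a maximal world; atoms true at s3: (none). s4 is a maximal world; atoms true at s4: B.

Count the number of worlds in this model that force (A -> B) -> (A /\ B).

s0: does not force it — s0 ||-/- (A -> B) -> (A /\ B): at the accessible world s1, s1 ||- A -> B but s1 ||-/- A /\ B.
s1: does not force it — s1 ||-/- (A -> B) -> (A /\ B): already at s1 itself, s1 ||- A -> B but s1 ||-/- A /\ B.
s2: forces it.
s3: does not force it.
s4: does not force it.
Worlds forcing the formula: {s2}.

1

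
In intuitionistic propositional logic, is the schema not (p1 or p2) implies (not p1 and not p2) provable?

Yes

This is a constructively valid De Morgan direction (negated disjunction to conjunction of negations), which is intuitionistically derivable.
From not (p1 or p2): if p1 held then p1 or p2 would, contradiction — so not p1; similarly not p2.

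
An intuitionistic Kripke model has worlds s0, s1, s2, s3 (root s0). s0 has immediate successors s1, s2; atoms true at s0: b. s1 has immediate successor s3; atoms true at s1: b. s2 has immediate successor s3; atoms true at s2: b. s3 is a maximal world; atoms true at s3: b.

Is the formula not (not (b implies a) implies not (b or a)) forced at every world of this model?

s0 forces not (not (b implies a) implies not (b or a)): no world accessible from s0 forces not (b implies a) implies not (b or a).
Since the root s0 forces not (not (b implies a) implies not (b or a)) and forcing is persistent (monotone upward), every world forces it.

Yes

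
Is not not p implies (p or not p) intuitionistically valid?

This is a variant of double-negation elimination (deriving excluded middle from double negation), which is not intuitionistically valid.
A Kripke countermodel: worlds u0, u1; order generated by u0 <= u1; atoms true at each world — u0:{}; u1:{p}.
u0 does not force not not p implies (p or not p): already at u0 itself, u0 forces not not p but u0 does not force p or not p.
u0 does not force p or not p: neither disjunct is forced at u0.
u0 lacks atom p, so u0 does not force p.
So the root u0 does not force the formula.

No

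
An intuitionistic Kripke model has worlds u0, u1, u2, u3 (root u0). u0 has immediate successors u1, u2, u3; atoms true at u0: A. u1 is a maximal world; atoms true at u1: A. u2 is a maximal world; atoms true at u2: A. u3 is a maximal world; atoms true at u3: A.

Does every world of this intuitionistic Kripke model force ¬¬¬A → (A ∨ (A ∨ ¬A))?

Yes

u0 ⊩ ¬¬¬A → (A ∨ (A ∨ ¬A)) vacuously: no world accessible from u0 forces the antecedent ¬¬¬A.
Since the root u0 forces ¬¬¬A → (A ∨ (A ∨ ¬A)) and forcing is persistent (monotone upward), every world forces it.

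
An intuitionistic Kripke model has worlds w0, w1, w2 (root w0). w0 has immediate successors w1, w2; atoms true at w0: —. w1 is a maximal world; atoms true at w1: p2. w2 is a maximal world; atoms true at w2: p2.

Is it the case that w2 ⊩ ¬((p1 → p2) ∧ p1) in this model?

w2 ⊩ ¬((p1 → p2) ∧ p1): no world accessible from w2 forces (p1 → p2) ∧ p1.

Yes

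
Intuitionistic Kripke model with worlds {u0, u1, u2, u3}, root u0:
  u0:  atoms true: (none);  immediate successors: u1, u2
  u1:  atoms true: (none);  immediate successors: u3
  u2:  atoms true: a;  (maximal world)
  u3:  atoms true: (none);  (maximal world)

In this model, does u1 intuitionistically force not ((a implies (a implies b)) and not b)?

u1 does not force not ((a implies (a implies b)) and not b) since u1 is accessible from u1 and u1 forces (a implies (a implies b)) and not b.
u1 forces (a implies (a implies b)) and not b since u1 forces both conjuncts.

No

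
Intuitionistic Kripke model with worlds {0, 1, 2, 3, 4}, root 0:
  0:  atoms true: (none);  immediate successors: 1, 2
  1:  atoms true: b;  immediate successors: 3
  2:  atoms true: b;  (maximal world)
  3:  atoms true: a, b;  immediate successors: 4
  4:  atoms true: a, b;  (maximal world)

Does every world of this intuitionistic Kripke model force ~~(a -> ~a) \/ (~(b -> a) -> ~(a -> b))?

No

Not every world: 0 ||-/- ~~(a -> ~a) \/ (~(b -> a) -> ~(a -> b)).
0 ||-/- ~~(a -> ~a) \/ (~(b -> a) -> ~(a -> b)): neither disjunct is forced at 0.
0 ||-/- ~~(a -> ~a) since 1 is accessible from 0 and 1 ||- ~(a -> ~a).
1 ||- ~(a -> ~a): no world accessible from 1 forces a -> ~a.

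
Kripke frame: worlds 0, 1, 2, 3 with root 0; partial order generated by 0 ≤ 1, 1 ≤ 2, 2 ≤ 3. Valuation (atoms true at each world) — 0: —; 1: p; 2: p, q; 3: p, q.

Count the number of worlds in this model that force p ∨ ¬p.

0: does not force it — 0 ⊮ p ∨ ¬p: neither disjunct is forced at 0.
1: forces it.
2: forces it.
3: forces it.
Worlds forcing the formula: {1, 2, 3}.

3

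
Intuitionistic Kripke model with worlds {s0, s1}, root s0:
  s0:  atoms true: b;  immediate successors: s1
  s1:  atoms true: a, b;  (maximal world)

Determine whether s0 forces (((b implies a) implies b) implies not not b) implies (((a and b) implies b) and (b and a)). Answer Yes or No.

s0 does not force (((b implies a) implies b) implies not not b) implies (((a and b) implies b) and (b and a)): already at s0 itself, s0 forces ((b implies a) implies b) implies not not b but s0 does not force ((a and b) implies b) and (b and a).
s0 does not force ((a and b) implies b) and (b and a) since s0 fails b and a.

No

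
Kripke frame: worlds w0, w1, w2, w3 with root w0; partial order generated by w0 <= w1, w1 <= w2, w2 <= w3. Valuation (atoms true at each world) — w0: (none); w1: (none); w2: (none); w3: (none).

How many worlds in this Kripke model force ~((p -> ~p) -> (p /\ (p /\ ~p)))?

w0: forces it.
w1: forces it.
w2: forces it.
w3: forces it.
Worlds forcing the formula: {w0, w1, w2, w3}.

4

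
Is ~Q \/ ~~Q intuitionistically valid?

No

This is the weak law of excluded middle, which is not intuitionistically valid.
A Kripke countermodel: worlds 0, 1, 2; order generated by 0 <= 1, 0 <= 2; atoms true at each world — 0:{}; 1:{Q}; 2:{}.
0 ||-/- ~Q \/ ~~Q: neither disjunct is forced at 0.
0 ||-/- ~Q since 1 is accessible from 0 and 1 ||- Q.
So the root 0 does not force the formula.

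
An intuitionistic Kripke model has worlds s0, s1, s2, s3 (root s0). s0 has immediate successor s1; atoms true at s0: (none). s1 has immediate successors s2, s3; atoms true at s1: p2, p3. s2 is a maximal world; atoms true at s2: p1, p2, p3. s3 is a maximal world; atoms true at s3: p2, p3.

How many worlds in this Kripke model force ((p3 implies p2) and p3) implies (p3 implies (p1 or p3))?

4

s0: forces it.
s1: forces it.
s2: forces it.
s3: forces it.
Worlds forcing the formula: {s0, s1, s2, s3}.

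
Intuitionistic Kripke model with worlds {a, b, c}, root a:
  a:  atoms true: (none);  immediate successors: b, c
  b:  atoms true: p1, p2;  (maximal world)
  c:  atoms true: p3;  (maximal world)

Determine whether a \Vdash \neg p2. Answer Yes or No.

No

a \nVdash \neg p2 since b is accessible from a and b \Vdash p2.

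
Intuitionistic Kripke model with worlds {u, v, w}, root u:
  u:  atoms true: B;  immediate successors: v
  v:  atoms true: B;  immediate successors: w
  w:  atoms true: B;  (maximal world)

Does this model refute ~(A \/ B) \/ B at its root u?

u ||- ~(A \/ B) \/ B via the disjunct B.
So the root u forces ~(A \/ B) \/ B; the model is not a countermodel.

No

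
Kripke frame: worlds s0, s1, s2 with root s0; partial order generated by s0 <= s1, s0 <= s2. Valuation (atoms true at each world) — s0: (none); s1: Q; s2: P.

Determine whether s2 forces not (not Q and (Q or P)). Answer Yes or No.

s2 does not force not (not Q and (Q or P)) since s2 is accessible from s2 and s2 forces not Q and (Q or P).
s2 forces not Q and (Q or P) since s2 forces both conjuncts.

No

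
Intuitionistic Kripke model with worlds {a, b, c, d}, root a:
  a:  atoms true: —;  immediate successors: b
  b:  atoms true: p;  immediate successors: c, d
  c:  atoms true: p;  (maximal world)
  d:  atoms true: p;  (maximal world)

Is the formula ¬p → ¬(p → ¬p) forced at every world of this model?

a ⊩ ¬p → ¬(p → ¬p) vacuously: no world accessible from a forces the antecedent ¬p.
Since the root a forces ¬p → ¬(p → ¬p) and forcing is persistent (monotone upward), every world forces it.

Yes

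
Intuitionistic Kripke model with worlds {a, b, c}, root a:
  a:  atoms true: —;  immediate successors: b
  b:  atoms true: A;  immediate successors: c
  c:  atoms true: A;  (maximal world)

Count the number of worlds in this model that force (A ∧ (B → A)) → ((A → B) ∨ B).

0

a: does not force it — a ⊮ (A ∧ (B → A)) → ((A → B) ∨ B): at the accessible world b, b ⊩ A ∧ (B → A) but b ⊮ (A → B) ∨ B.
b: does not force it.
c: does not force it.
Worlds forcing the formula: { }.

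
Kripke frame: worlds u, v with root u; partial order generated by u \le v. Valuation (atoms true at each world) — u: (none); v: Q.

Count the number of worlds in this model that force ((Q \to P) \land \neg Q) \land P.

0

u: does not force it — u \nVdash ((Q \to P) \land \neg Q) \land P since u fails (Q \to P) \land \neg Q.
v: does not force it — v \nVdash ((Q \to P) \land \neg Q) \land P since v fails (Q \to P) \land \neg Q.
Worlds forcing the formula: { }.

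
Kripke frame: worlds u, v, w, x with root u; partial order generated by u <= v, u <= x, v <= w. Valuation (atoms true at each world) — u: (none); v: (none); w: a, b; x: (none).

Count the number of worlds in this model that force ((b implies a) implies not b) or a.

2

u: does not force it — u does not force ((b implies a) implies not b) or a: neither disjunct is forced at u.
v: does not force it.
w: forces it.
x: forces it.
Worlds forcing the formula: {w, x}.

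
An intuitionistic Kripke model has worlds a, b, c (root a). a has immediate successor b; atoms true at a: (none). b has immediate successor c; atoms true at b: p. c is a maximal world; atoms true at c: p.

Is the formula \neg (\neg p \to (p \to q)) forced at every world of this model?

Not every world: a \nVdash \neg (\neg p \to (p \to q)).
a \nVdash \neg (\neg p \to (p \to q)) since a is accessible from a and a \Vdash \neg p \to (p \to q).
a \Vdash \neg p \to (p \to q) vacuously: no world accessible from a forces the antecedent \neg p.

No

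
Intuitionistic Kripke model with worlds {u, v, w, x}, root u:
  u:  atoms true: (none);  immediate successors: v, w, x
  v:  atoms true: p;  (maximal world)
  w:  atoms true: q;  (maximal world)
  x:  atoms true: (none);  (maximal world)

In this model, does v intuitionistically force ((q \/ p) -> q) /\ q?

v ||-/- ((q \/ p) -> q) /\ q since v fails (q \/ p) -> q.

No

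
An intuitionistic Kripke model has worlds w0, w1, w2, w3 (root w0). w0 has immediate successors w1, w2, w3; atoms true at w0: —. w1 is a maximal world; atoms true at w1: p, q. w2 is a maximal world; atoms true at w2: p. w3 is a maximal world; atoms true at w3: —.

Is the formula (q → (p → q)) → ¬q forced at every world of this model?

No

Not every world: w0 ⊮ (q → (p → q)) → ¬q.
w0 ⊮ (q → (p → q)) → ¬q: already at w0 itself, w0 ⊩ q → (p → q) but w0 ⊮ ¬q.
w0 ⊮ ¬q since w1 is accessible from w0 and w1 ⊩ q.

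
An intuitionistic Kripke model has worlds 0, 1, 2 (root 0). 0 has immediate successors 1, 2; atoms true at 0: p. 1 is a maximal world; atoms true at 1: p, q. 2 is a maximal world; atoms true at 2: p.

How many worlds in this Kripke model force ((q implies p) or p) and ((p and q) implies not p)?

0: does not force it — 0 does not force ((q implies p) or p) and ((p and q) implies not p) since 0 fails (p and q) implies not p.
1: does not force it — 1 does not force ((q implies p) or p) and ((p and q) implies not p) since 1 fails (p and q) implies not p.
2: forces it.
Worlds forcing the formula: {2}.

1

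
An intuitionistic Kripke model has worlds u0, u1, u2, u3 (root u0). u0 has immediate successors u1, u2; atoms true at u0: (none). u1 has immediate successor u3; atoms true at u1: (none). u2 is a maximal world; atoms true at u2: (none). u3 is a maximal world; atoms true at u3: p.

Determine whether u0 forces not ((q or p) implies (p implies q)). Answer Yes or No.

u0 does not force not ((q or p) implies (p implies q)) since u2 is accessible from u0 and u2 forces (q or p) implies (p implies q).
u2 forces (q or p) implies (p implies q) vacuously: no world accessible from u2 forces the antecedent q or p.

No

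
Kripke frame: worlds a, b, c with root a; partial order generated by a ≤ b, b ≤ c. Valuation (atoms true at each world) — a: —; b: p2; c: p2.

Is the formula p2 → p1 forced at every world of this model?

No

Not every world: a ⊮ p2 → p1.
a ⊮ p2 → p1: at the accessible world b, b ⊩ p2 but b ⊮ p1.
b lacks atom p1, so b ⊮ p1.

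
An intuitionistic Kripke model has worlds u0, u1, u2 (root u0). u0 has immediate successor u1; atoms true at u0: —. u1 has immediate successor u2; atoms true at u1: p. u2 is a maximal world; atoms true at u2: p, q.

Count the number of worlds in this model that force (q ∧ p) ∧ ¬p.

u0: does not force it — u0 ⊮ (q ∧ p) ∧ ¬p since u0 fails q ∧ p.
u1: does not force it.
u2: does not force it.
Worlds forcing the formula: { }.

0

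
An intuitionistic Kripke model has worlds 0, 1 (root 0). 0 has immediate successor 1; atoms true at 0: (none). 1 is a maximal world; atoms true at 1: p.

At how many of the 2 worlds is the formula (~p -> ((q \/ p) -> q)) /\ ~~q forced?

0: does not force it — 0 ||-/- (~p -> ((q \/ p) -> q)) /\ ~~q since 0 fails ~~q.
1: does not force it — 1 ||-/- (~p -> ((q \/ p) -> q)) /\ ~~q since 1 fails ~~q.
Worlds forcing the formula: { }.

0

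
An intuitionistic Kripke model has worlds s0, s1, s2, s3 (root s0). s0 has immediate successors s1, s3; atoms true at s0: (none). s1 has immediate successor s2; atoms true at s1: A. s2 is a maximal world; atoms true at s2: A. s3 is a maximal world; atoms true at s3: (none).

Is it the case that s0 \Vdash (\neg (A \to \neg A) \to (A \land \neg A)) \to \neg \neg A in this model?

No

s0 \nVdash (\neg (A \to \neg A) \to (A \land \neg A)) \to \neg \neg A: at the accessible world s3, s3 \Vdash \neg (A \to \neg A) \to (A \land \neg A) but s3 \nVdash \neg \neg A.
s3 \nVdash \neg \neg A since s3 is accessible from s3 and s3 \Vdash \neg A.
s3 \Vdash \neg A: no world accessible from s3 forces A.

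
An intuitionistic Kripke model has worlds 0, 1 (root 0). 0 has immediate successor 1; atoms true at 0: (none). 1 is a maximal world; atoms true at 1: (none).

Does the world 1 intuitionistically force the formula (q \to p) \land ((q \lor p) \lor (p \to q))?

Yes

1 \Vdash (q \to p) \land ((q \lor p) \lor (p \to q)) since 1 forces both conjuncts.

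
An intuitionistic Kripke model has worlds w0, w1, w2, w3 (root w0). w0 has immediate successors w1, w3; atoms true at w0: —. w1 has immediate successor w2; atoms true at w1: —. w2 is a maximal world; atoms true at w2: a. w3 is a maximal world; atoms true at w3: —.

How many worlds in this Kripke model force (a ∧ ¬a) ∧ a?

0

w0: does not force it — w0 ⊮ (a ∧ ¬a) ∧ a since w0 fails a ∧ ¬a.
w1: does not force it — w1 ⊮ (a ∧ ¬a) ∧ a since w1 fails a ∧ ¬a.
w2: does not force it.
w3: does not force it.
Worlds forcing the formula: { }.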